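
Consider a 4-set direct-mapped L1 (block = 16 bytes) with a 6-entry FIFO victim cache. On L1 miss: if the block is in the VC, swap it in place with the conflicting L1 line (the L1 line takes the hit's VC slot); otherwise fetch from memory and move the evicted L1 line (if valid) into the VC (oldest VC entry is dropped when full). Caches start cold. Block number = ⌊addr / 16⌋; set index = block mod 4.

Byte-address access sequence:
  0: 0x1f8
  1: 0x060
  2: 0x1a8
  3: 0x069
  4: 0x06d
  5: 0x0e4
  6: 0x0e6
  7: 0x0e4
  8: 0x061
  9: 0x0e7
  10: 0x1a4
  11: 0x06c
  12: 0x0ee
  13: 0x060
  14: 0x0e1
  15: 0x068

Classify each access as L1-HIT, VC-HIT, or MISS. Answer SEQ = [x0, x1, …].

#0 0x1f8→b31/s3 MISS; vc=[]
#1 0x60→b6/s2 MISS; vc=[]
#2 0x1a8→b26/s2 MISS; vc=[6]
#3 0x69→b6/s2 VC-HIT; vc=[26]
#4 0x6d→b6/s2 L1-HIT; vc=[26]
#5 0xe4→b14/s2 MISS; vc=[26,6]
#6 0xe6→b14/s2 L1-HIT; vc=[26,6]
#7 0xe4→b14/s2 L1-HIT; vc=[26,6]
#8 0x61→b6/s2 VC-HIT; vc=[26,14]
#9 0xe7→b14/s2 VC-HIT; vc=[26,6]
#10 0x1a4→b26/s2 VC-HIT; vc=[14,6]
#11 0x6c→b6/s2 VC-HIT; vc=[14,26]
#12 0xee→b14/s2 VC-HIT; vc=[6,26]
#13 0x60→b6/s2 VC-HIT; vc=[14,26]
#14 0xe1→b14/s2 VC-HIT; vc=[6,26]
#15 0x68→b6/s2 VC-HIT; vc=[14,26]

SEQ = [MISS, MISS, MISS, VC-HIT, L1-HIT, MISS, L1-HIT, L1-HIT, VC-HIT, VC-HIT, VC-HIT, VC-HIT, VC-HIT, VC-HIT, VC-HIT, VC-HIT]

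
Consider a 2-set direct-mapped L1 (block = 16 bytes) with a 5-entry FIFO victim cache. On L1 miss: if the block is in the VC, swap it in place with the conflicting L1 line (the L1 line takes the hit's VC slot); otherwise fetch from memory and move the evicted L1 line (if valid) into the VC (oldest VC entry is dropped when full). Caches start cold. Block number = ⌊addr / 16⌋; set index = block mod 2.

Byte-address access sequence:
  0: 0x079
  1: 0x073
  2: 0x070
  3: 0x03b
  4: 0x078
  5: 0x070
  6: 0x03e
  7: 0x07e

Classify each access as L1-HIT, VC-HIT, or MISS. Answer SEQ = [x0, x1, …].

SEQ = [MISS, L1-HIT, L1-HIT, MISS, VC-HIT, L1-HIT, VC-HIT, VC-HIT]

0: 0x79 (blk 7, set 1) → MISS  vc=[]
1: 0x73 (blk 7, set 1) → L1-HIT  vc=[]
2: 0x70 (blk 7, set 1) → L1-HIT  vc=[]
3: 0x3b (blk 3, set 1) → MISS  vc=[7]
4: 0x78 (blk 7, set 1) → VC-HIT  vc=[3]
5: 0x70 (blk 7, set 1) → L1-HIT  vc=[3]
6: 0x3e (blk 3, set 1) → VC-HIT  vc=[7]
7: 0x7e (blk 7, set 1) → VC-HIT  vc=[3]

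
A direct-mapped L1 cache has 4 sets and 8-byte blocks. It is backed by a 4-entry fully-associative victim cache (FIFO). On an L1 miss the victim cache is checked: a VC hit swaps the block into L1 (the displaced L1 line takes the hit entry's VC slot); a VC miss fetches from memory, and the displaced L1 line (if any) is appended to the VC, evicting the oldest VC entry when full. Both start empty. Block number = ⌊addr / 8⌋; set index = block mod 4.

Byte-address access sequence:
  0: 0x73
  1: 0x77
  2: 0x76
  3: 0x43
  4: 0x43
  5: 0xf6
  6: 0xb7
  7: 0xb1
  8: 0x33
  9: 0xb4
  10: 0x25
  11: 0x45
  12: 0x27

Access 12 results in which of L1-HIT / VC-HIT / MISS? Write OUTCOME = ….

  [0] addr=0x73 blk=14 s=2: MISS | VC []
  [1] addr=0x77 blk=14 s=2: L1-HIT | VC []
  [2] addr=0x76 blk=14 s=2: L1-HIT | VC []
  [3] addr=0x43 blk=8 s=0: MISS | VC []
  [4] addr=0x43 blk=8 s=0: L1-HIT | VC []
  [5] addr=0xf6 blk=30 s=2: MISS | VC [14]
  [6] addr=0xb7 blk=22 s=2: MISS | VC [14, 30]
  [7] addr=0xb1 blk=22 s=2: L1-HIT | VC [14, 30]
  [8] addr=0x33 blk=6 s=2: MISS | VC [14, 30, 22]
  [9] addr=0xb4 blk=22 s=2: VC-HIT | VC [14, 30, 6]
  [10] addr=0x25 blk=4 s=0: MISS | VC [14, 30, 6, 8]
  [11] addr=0x45 blk=8 s=0: VC-HIT | VC [14, 30, 6, 4]
  [12] addr=0x27 blk=4 s=0: VC-HIT | VC [14, 30, 6, 8]

OUTCOME = VC-HIT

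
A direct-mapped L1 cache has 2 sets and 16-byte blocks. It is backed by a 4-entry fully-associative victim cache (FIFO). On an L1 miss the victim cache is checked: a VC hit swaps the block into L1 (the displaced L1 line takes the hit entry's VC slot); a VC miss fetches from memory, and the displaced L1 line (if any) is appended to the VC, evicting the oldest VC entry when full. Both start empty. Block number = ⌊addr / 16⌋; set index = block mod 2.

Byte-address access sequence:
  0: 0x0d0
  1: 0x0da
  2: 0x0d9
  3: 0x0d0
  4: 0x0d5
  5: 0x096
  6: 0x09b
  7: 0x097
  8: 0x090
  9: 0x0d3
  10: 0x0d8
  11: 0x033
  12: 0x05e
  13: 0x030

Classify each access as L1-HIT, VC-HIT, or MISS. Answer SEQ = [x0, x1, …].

SEQ = [MISS, L1-HIT, L1-HIT, L1-HIT, L1-HIT, MISS, L1-HIT, L1-HIT, L1-HIT, VC-HIT, L1-HIT, MISS, MISS, VC-HIT]

  [0] addr=0xd0 blk=13 s=1: MISS | VC []
  [1] addr=0xda blk=13 s=1: L1-HIT | VC []
  [2] addr=0xd9 blk=13 s=1: L1-HIT | VC []
  [3] addr=0xd0 blk=13 s=1: L1-HIT | VC []
  [4] addr=0xd5 blk=13 s=1: L1-HIT | VC []
  [5] addr=0x96 blk=9 s=1: MISS | VC [13]
  [6] addr=0x9b blk=9 s=1: L1-HIT | VC [13]
  [7] addr=0x97 blk=9 s=1: L1-HIT | VC [13]
  [8] addr=0x90 blk=9 s=1: L1-HIT | VC [13]
  [9] addr=0xd3 blk=13 s=1: VC-HIT | VC [9]
  [10] addr=0xd8 blk=13 s=1: L1-HIT | VC [9]
  [11] addr=0x33 blk=3 s=1: MISS | VC [9, 13]
  [12] addr=0x5e blk=5 s=1: MISS | VC [9, 13, 3]
  [13] addr=0x30 blk=3 s=1: VC-HIT | VC [9, 13, 5]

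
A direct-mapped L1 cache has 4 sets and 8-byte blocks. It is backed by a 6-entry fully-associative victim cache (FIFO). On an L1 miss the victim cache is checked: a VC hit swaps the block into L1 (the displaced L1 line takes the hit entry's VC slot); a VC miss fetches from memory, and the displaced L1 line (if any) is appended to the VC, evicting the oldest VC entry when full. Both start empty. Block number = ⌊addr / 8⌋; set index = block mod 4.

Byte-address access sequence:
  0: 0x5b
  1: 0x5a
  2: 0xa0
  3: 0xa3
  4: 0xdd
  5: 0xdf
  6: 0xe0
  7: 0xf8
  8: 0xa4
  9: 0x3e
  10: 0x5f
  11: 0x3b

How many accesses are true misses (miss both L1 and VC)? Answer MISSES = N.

0: 0x5b (blk 11, set 3) → MISS  vc=[]
1: 0x5a (blk 11, set 3) → L1-HIT  vc=[]
2: 0xa0 (blk 20, set 0) → MISS  vc=[]
3: 0xa3 (blk 20, set 0) → L1-HIT  vc=[]
4: 0xdd (blk 27, set 3) → MISS  vc=[11]
5: 0xdf (blk 27, set 3) → L1-HIT  vc=[11]
6: 0xe0 (blk 28, set 0) → MISS  vc=[11, 20]
7: 0xf8 (blk 31, set 3) → MISS  vc=[11, 20, 27]
8: 0xa4 (blk 20, set 0) → VC-HIT  vc=[11, 28, 27]
9: 0x3e (blk 7, set 3) → MISS  vc=[11, 28, 27, 31]
10: 0x5f (blk 11, set 3) → VC-HIT  vc=[7, 28, 27, 31]
11: 0x3b (blk 7, set 3) → VC-HIT  vc=[11, 28, 27, 31]

MISSES = 6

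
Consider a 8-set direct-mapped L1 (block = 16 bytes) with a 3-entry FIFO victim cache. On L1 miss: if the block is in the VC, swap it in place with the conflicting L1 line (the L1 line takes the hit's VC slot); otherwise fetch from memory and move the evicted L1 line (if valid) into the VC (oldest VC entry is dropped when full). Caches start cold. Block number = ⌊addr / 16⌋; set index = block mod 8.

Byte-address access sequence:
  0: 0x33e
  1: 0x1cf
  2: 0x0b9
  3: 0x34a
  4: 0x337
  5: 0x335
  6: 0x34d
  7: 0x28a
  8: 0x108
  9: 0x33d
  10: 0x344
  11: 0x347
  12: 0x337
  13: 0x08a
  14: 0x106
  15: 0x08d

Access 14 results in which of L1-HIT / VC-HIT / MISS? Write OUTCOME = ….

OUTCOME = VC-HIT

  [0] addr=0x33e blk=51 s=3: MISS | VC []
  [1] addr=0x1cf blk=28 s=4: MISS | VC []
  [2] addr=0xb9 blk=11 s=3: MISS | VC [51]
  [3] addr=0x34a blk=52 s=4: MISS | VC [51, 28]
  [4] addr=0x337 blk=51 s=3: VC-HIT | VC [11, 28]
  [5] addr=0x335 blk=51 s=3: L1-HIT | VC [11, 28]
  [6] addr=0x34d blk=52 s=4: L1-HIT | VC [11, 28]
  [7] addr=0x28a blk=40 s=0: MISS | VC [11, 28]
  [8] addr=0x108 blk=16 s=0: MISS | VC [11, 28, 40]
  [9] addr=0x33d blk=51 s=3: L1-HIT | VC [11, 28, 40]
  [10] addr=0x344 blk=52 s=4: L1-HIT | VC [11, 28, 40]
  [11] addr=0x347 blk=52 s=4: L1-HIT | VC [11, 28, 40]
  [12] addr=0x337 blk=51 s=3: L1-HIT | VC [11, 28, 40]
  [13] addr=0x8a blk=8 s=0: MISS | VC [28, 40, 16]
  [14] addr=0x106 blk=16 s=0: VC-HIT | VC [28, 40, 8]
  [15] addr=0x8d blk=8 s=0: VC-HIT | VC [28, 40, 16]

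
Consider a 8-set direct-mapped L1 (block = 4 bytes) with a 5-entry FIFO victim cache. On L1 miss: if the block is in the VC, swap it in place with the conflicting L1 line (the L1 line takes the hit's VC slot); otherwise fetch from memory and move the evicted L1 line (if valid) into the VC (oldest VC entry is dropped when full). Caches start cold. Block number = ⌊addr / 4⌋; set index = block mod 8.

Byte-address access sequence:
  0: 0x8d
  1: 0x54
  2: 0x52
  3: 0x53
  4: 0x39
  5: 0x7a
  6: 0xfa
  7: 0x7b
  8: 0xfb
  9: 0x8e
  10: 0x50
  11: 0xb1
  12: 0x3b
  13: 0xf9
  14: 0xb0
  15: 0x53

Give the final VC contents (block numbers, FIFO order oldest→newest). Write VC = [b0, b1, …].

0: 0x8d (blk 35, set 3) → MISS  vc=[]
1: 0x54 (blk 21, set 5) → MISS  vc=[]
2: 0x52 (blk 20, set 4) → MISS  vc=[]
3: 0x53 (blk 20, set 4) → L1-HIT  vc=[]
4: 0x39 (blk 14, set 6) → MISS  vc=[]
5: 0x7a (blk 30, set 6) → MISS  vc=[14]
6: 0xfa (blk 62, set 6) → MISS  vc=[14, 30]
7: 0x7b (blk 30, set 6) → VC-HIT  vc=[14, 62]
8: 0xfb (blk 62, set 6) → VC-HIT  vc=[14, 30]
9: 0x8e (blk 35, set 3) → L1-HIT  vc=[14, 30]
10: 0x50 (blk 20, set 4) → L1-HIT  vc=[14, 30]
11: 0xb1 (blk 44, set 4) → MISS  vc=[14, 30, 20]
12: 0x3b (blk 14, set 6) → VC-HIT  vc=[62, 30, 20]
13: 0xf9 (blk 62, set 6) → VC-HIT  vc=[14, 30, 20]
14: 0xb0 (blk 44, set 4) → L1-HIT  vc=[14, 30, 20]
15: 0x53 (blk 20, set 4) → VC-HIT  vc=[14, 30, 44]

VC = [14, 30, 44]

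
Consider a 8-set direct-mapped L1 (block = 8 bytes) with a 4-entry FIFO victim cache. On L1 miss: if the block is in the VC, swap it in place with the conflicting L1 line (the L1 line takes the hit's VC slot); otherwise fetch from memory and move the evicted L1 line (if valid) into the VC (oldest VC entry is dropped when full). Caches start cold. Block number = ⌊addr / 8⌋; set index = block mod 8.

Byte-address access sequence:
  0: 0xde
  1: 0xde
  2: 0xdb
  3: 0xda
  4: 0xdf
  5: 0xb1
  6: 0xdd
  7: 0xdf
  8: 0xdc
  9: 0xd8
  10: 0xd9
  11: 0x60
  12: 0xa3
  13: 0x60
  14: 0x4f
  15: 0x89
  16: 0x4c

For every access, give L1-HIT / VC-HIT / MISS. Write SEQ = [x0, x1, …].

SEQ = [MISS, L1-HIT, L1-HIT, L1-HIT, L1-HIT, MISS, L1-HIT, L1-HIT, L1-HIT, L1-HIT, L1-HIT, MISS, MISS, VC-HIT, MISS, MISS, VC-HIT]

  [0] addr=0xde blk=27 s=3: MISS | VC []
  [1] addr=0xde blk=27 s=3: L1-HIT | VC []
  [2] addr=0xdb blk=27 s=3: L1-HIT | VC []
  [3] addr=0xda blk=27 s=3: L1-HIT | VC []
  [4] addr=0xdf blk=27 s=3: L1-HIT | VC []
  [5] addr=0xb1 blk=22 s=6: MISS | VC []
  [6] addr=0xdd blk=27 s=3: L1-HIT | VC []
  [7] addr=0xdf blk=27 s=3: L1-HIT | VC []
  [8] addr=0xdc blk=27 s=3: L1-HIT | VC []
  [9] addr=0xd8 blk=27 s=3: L1-HIT | VC []
  [10] addr=0xd9 blk=27 s=3: L1-HIT | VC []
  [11] addr=0x60 blk=12 s=4: MISS | VC []
  [12] addr=0xa3 blk=20 s=4: MISS | VC [12]
  [13] addr=0x60 blk=12 s=4: VC-HIT | VC [20]
  [14] addr=0x4f blk=9 s=1: MISS | VC [20]
  [15] addr=0x89 blk=17 s=1: MISS | VC [20, 9]
  [16] addr=0x4c blk=9 s=1: VC-HIT | VC [20, 17]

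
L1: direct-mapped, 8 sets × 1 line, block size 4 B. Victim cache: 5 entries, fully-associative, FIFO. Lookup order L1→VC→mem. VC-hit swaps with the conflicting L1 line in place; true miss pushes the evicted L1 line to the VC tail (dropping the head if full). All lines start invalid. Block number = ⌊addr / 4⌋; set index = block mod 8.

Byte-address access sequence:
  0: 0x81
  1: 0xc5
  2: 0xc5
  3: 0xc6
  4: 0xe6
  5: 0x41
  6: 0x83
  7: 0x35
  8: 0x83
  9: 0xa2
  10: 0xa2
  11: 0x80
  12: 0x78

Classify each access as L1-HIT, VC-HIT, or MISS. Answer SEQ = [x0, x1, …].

SEQ = [MISS, MISS, L1-HIT, L1-HIT, MISS, MISS, VC-HIT, MISS, L1-HIT, MISS, L1-HIT, VC-HIT, MISS]

  [0] addr=0x81 blk=32 s=0: MISS | VC []
  [1] addr=0xc5 blk=49 s=1: MISS | VC []
  [2] addr=0xc5 blk=49 s=1: L1-HIT | VC []
  [3] addr=0xc6 blk=49 s=1: L1-HIT | VC []
  [4] addr=0xe6 blk=57 s=1: MISS | VC [49]
  [5] addr=0x41 blk=16 s=0: MISS | VC [49, 32]
  [6] addr=0x83 blk=32 s=0: VC-HIT | VC [49, 16]
  [7] addr=0x35 blk=13 s=5: MISS | VC [49, 16]
  [8] addr=0x83 blk=32 s=0: L1-HIT | VC [49, 16]
  [9] addr=0xa2 blk=40 s=0: MISS | VC [49, 16, 32]
  [10] addr=0xa2 blk=40 s=0: L1-HIT | VC [49, 16, 32]
  [11] addr=0x80 blk=32 s=0: VC-HIT | VC [49, 16, 40]
  [12] addr=0x78 blk=30 s=6: MISS | VC [49, 16, 40]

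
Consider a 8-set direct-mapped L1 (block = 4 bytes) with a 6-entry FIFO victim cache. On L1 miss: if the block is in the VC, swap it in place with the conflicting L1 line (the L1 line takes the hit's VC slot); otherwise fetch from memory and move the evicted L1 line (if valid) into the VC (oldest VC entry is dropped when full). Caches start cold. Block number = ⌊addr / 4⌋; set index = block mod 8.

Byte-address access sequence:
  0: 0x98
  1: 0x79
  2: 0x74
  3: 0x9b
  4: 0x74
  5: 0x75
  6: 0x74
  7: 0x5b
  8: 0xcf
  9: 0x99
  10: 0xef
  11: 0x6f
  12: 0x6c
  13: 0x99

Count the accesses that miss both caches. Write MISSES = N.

0: 0x98 (blk 38, set 6) → MISS  vc=[]
1: 0x79 (blk 30, set 6) → MISS  vc=[38]
2: 0x74 (blk 29, set 5) → MISS  vc=[38]
3: 0x9b (blk 38, set 6) → VC-HIT  vc=[30]
4: 0x74 (blk 29, set 5) → L1-HIT  vc=[30]
5: 0x75 (blk 29, set 5) → L1-HIT  vc=[30]
6: 0x74 (blk 29, set 5) → L1-HIT  vc=[30]
7: 0x5b (blk 22, set 6) → MISS  vc=[30, 38]
8: 0xcf (blk 51, set 3) → MISS  vc=[30, 38]
9: 0x99 (blk 38, set 6) → VC-HIT  vc=[30, 22]
10: 0xef (blk 59, set 3) → MISS  vc=[30, 22, 51]
11: 0x6f (blk 27, set 3) → MISS  vc=[30, 22, 51, 59]
12: 0x6c (blk 27, set 3) → L1-HIT  vc=[30, 22, 51, 59]
13: 0x99 (blk 38, set 6) → L1-HIT  vc=[30, 22, 51, 59]

MISSES = 7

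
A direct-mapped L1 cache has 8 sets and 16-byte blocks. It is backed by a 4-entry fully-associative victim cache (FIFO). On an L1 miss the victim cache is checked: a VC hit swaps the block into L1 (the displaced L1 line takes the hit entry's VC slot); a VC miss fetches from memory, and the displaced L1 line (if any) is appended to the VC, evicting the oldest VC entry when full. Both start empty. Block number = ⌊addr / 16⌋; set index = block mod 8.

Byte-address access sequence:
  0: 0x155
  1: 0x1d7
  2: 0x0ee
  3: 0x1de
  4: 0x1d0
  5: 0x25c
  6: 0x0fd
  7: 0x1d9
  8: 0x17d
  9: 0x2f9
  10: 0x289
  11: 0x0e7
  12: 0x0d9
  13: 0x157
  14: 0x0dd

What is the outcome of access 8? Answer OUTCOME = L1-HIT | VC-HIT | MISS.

  [0] addr=0x155 blk=21 s=5: MISS | VC []
  [1] addr=0x1d7 blk=29 s=5: MISS | VC [21]
  [2] addr=0xee blk=14 s=6: MISS | VC [21]
  [3] addr=0x1de blk=29 s=5: L1-HIT | VC [21]
  [4] addr=0x1d0 blk=29 s=5: L1-HIT | VC [21]
  [5] addr=0x25c blk=37 s=5: MISS | VC [21, 29]
  [6] addr=0xfd blk=15 s=7: MISS | VC [21, 29]
  [7] addr=0x1d9 blk=29 s=5: VC-HIT | VC [21, 37]
  [8] addr=0x17d blk=23 s=7: MISS | VC [21, 37, 15]
  [9] addr=0x2f9 blk=47 s=7: MISS | VC [21, 37, 15, 23]
  [10] addr=0x289 blk=40 s=0: MISS | VC [21, 37, 15, 23]
  [11] addr=0xe7 blk=14 s=6: L1-HIT | VC [21, 37, 15, 23]
  [12] addr=0xd9 blk=13 s=5: MISS | VC [37, 15, 23, 29]
  [13] addr=0x157 blk=21 s=5: MISS | VC [15, 23, 29, 13]
  [14] addr=0xdd blk=13 s=5: VC-HIT | VC [15, 23, 29, 21]

OUTCOME = MISS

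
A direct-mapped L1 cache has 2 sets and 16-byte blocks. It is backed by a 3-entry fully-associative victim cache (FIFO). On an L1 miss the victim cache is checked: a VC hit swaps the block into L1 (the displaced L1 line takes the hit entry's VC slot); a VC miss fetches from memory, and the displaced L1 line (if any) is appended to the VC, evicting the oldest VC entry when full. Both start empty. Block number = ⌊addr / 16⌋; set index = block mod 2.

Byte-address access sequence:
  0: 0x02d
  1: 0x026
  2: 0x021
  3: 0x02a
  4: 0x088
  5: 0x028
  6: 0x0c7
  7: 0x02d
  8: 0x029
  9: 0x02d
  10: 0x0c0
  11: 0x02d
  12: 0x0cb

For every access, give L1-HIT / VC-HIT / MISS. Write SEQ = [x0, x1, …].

SEQ = [MISS, L1-HIT, L1-HIT, L1-HIT, MISS, VC-HIT, MISS, VC-HIT, L1-HIT, L1-HIT, VC-HIT, VC-HIT, VC-HIT]

  [0] addr=0x2d blk=2 s=0: MISS | VC []
  [1] addr=0x26 blk=2 s=0: L1-HIT | VC []
  [2] addr=0x21 blk=2 s=0: L1-HIT | VC []
  [3] addr=0x2a blk=2 s=0: L1-HIT | VC []
  [4] addr=0x88 blk=8 s=0: MISS | VC [2]
  [5] addr=0x28 blk=2 s=0: VC-HIT | VC [8]
  [6] addr=0xc7 blk=12 s=0: MISS | VC [8, 2]
  [7] addr=0x2d blk=2 s=0: VC-HIT | VC [8, 12]
  [8] addr=0x29 blk=2 s=0: L1-HIT | VC [8, 12]
  [9] addr=0x2d blk=2 s=0: L1-HIT | VC [8, 12]
  [10] addr=0xc0 blk=12 s=0: VC-HIT | VC [8, 2]
  [11] addr=0x2d blk=2 s=0: VC-HIT | VC [8, 12]
  [12] addr=0xcb blk=12 s=0: VC-HIT | VC [8, 2]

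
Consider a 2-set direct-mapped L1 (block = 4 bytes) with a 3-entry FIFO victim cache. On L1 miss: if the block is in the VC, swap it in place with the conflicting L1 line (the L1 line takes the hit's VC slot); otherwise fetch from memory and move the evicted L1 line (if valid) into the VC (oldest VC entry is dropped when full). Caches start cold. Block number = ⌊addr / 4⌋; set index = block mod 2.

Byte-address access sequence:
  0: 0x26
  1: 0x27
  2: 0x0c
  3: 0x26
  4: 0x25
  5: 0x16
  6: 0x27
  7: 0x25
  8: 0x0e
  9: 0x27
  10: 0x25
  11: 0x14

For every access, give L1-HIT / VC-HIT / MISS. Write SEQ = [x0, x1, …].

  [0] addr=0x26 blk=9 s=1: MISS | VC []
  [1] addr=0x27 blk=9 s=1: L1-HIT | VC []
  [2] addr=0xc blk=3 s=1: MISS | VC [9]
  [3] addr=0x26 blk=9 s=1: VC-HIT | VC [3]
  [4] addr=0x25 blk=9 s=1: L1-HIT | VC [3]
  [5] addr=0x16 blk=5 s=1: MISS | VC [3, 9]
  [6] addr=0x27 blk=9 s=1: VC-HIT | VC [3, 5]
  [7] addr=0x25 blk=9 s=1: L1-HIT | VC [3, 5]
  [8] addr=0xe blk=3 s=1: VC-HIT | VC [9, 5]
  [9] addr=0x27 blk=9 s=1: VC-HIT | VC [3, 5]
  [10] addr=0x25 blk=9 s=1: L1-HIT | VC [3, 5]
  [11] addr=0x14 blk=5 s=1: VC-HIT | VC [3, 9]

SEQ = [MISS, L1-HIT, MISS, VC-HIT, L1-HIT, MISS, VC-HIT, L1-HIT, VC-HIT, VC-HIT, L1-HIT, VC-HIT]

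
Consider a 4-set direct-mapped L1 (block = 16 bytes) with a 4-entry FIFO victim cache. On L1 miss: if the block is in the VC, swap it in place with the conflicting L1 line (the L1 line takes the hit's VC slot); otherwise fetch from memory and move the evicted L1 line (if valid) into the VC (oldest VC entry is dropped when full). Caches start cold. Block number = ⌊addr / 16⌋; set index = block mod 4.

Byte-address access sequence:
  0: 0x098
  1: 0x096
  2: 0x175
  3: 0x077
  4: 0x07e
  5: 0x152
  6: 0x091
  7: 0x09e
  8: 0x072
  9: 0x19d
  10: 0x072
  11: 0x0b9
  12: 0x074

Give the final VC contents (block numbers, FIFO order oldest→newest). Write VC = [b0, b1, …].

#0 0x98→b9/s1 MISS; vc=[]
#1 0x96→b9/s1 L1-HIT; vc=[]
#2 0x175→b23/s3 MISS; vc=[]
#3 0x77→b7/s3 MISS; vc=[23]
#4 0x7e→b7/s3 L1-HIT; vc=[23]
#5 0x152→b21/s1 MISS; vc=[23,9]
#6 0x91→b9/s1 VC-HIT; vc=[23,21]
#7 0x9e→b9/s1 L1-HIT; vc=[23,21]
#8 0x72→b7/s3 L1-HIT; vc=[23,21]
#9 0x19d→b25/s1 MISS; vc=[23,21,9]
#10 0x72→b7/s3 L1-HIT; vc=[23,21,9]
#11 0xb9→b11/s3 MISS; vc=[23,21,9,7]
#12 0x74→b7/s3 VC-HIT; vc=[23,21,9,11]

VC = [23, 21, 9, 11]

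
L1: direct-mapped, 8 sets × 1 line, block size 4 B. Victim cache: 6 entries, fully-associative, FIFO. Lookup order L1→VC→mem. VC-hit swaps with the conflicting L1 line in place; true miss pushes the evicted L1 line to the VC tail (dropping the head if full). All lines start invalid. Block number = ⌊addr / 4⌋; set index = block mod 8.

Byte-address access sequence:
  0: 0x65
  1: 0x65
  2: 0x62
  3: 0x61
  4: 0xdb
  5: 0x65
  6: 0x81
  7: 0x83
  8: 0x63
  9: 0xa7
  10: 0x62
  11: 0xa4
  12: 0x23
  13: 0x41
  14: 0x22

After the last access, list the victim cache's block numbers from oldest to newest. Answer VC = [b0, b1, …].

VC = [32, 25, 24, 16]

0: 0x65 (blk 25, set 1) → MISS  vc=[]
1: 0x65 (blk 25, set 1) → L1-HIT  vc=[]
2: 0x62 (blk 24, set 0) → MISS  vc=[]
3: 0x61 (blk 24, set 0) → L1-HIT  vc=[]
4: 0xdb (blk 54, set 6) → MISS  vc=[]
5: 0x65 (blk 25, set 1) → L1-HIT  vc=[]
6: 0x81 (blk 32, set 0) → MISS  vc=[24]
7: 0x83 (blk 32, set 0) → L1-HIT  vc=[24]
8: 0x63 (blk 24, set 0) → VC-HIT  vc=[32]
9: 0xa7 (blk 41, set 1) → MISS  vc=[32, 25]
10: 0x62 (blk 24, set 0) → L1-HIT  vc=[32, 25]
11: 0xa4 (blk 41, set 1) → L1-HIT  vc=[32, 25]
12: 0x23 (blk 8, set 0) → MISS  vc=[32, 25, 24]
13: 0x41 (blk 16, set 0) → MISS  vc=[32, 25, 24, 8]
14: 0x22 (blk 8, set 0) → VC-HIT  vc=[32, 25, 24, 16]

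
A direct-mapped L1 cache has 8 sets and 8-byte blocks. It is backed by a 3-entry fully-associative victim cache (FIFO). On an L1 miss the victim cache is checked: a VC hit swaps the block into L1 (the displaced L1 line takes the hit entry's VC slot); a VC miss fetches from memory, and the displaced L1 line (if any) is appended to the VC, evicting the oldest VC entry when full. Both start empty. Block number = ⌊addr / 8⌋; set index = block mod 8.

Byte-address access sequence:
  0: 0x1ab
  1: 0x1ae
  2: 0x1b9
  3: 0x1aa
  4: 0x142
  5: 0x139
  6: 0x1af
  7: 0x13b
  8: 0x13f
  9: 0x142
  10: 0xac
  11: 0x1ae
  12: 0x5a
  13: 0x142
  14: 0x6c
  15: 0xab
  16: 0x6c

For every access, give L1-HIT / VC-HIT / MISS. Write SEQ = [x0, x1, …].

SEQ = [MISS, L1-HIT, MISS, L1-HIT, MISS, MISS, L1-HIT, L1-HIT, L1-HIT, L1-HIT, MISS, VC-HIT, MISS, L1-HIT, MISS, VC-HIT, VC-HIT]

0: 0x1ab (blk 53, set 5) → MISS  vc=[]
1: 0x1ae (blk 53, set 5) → L1-HIT  vc=[]
2: 0x1b9 (blk 55, set 7) → MISS  vc=[]
3: 0x1aa (blk 53, set 5) → L1-HIT  vc=[]
4: 0x142 (blk 40, set 0) → MISS  vc=[]
5: 0x139 (blk 39, set 7) → MISS  vc=[55]
6: 0x1af (blk 53, set 5) → L1-HIT  vc=[55]
7: 0x13b (blk 39, set 7) → L1-HIT  vc=[55]
8: 0x13f (blk 39, set 7) → L1-HIT  vc=[55]
9: 0x142 (blk 40, set 0) → L1-HIT  vc=[55]
10: 0xac (blk 21, set 5) → MISS  vc=[55, 53]
11: 0x1ae (blk 53, set 5) → VC-HIT  vc=[55, 21]
12: 0x5a (blk 11, set 3) → MISS  vc=[55, 21]
13: 0x142 (blk 40, set 0) → L1-HIT  vc=[55, 21]
14: 0x6c (blk 13, set 5) → MISS  vc=[55, 21, 53]
15: 0xab (blk 21, set 5) → VC-HIT  vc=[55, 13, 53]
16: 0x6c (blk 13, set 5) → VC-HIT  vc=[55, 21, 53]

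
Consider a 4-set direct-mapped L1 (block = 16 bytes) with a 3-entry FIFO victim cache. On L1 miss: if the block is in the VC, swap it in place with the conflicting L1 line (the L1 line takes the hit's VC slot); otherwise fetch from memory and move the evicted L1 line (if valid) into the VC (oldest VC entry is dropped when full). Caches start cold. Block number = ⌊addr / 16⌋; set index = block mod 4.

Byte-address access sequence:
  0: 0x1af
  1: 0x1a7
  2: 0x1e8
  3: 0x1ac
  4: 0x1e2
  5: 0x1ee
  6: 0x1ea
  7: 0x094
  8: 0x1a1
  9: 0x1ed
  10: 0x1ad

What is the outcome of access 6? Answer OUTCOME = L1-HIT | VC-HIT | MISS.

OUTCOME = L1-HIT

#0 0x1af→b26/s2 MISS; vc=[]
#1 0x1a7→b26/s2 L1-HIT; vc=[]
#2 0x1e8→b30/s2 MISS; vc=[26]
#3 0x1ac→b26/s2 VC-HIT; vc=[30]
#4 0x1e2→b30/s2 VC-HIT; vc=[26]
#5 0x1ee→b30/s2 L1-HIT; vc=[26]
#6 0x1ea→b30/s2 L1-HIT; vc=[26]
#7 0x94→b9/s1 MISS; vc=[26]
#8 0x1a1→b26/s2 VC-HIT; vc=[30]
#9 0x1ed→b30/s2 VC-HIT; vc=[26]
#10 0x1ad→b26/s2 VC-HIT; vc=[30]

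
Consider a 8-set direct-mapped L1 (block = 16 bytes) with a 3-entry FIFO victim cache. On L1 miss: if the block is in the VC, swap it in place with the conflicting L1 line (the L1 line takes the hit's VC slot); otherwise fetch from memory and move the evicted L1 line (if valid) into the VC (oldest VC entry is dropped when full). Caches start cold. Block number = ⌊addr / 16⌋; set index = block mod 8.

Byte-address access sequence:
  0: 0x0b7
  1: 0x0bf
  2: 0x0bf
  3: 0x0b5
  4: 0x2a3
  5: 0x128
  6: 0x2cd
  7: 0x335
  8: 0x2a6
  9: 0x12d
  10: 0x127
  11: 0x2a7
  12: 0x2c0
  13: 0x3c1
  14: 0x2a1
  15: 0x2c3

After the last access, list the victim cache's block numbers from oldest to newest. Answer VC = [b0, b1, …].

VC = [18, 11, 60]

#0 0xb7→b11/s3 MISS; vc=[]
#1 0xbf→b11/s3 L1-HIT; vc=[]
#2 0xbf→b11/s3 L1-HIT; vc=[]
#3 0xb5→b11/s3 L1-HIT; vc=[]
#4 0x2a3→b42/s2 MISS; vc=[]
#5 0x128→b18/s2 MISS; vc=[42]
#6 0x2cd→b44/s4 MISS; vc=[42]
#7 0x335→b51/s3 MISS; vc=[42,11]
#8 0x2a6→b42/s2 VC-HIT; vc=[18,11]
#9 0x12d→b18/s2 VC-HIT; vc=[42,11]
#10 0x127→b18/s2 L1-HIT; vc=[42,11]
#11 0x2a7→b42/s2 VC-HIT; vc=[18,11]
#12 0x2c0→b44/s4 L1-HIT; vc=[18,11]
#13 0x3c1→b60/s4 MISS; vc=[18,11,44]
#14 0x2a1→b42/s2 L1-HIT; vc=[18,11,44]
#15 0x2c3→b44/s4 VC-HIT; vc=[18,11,60]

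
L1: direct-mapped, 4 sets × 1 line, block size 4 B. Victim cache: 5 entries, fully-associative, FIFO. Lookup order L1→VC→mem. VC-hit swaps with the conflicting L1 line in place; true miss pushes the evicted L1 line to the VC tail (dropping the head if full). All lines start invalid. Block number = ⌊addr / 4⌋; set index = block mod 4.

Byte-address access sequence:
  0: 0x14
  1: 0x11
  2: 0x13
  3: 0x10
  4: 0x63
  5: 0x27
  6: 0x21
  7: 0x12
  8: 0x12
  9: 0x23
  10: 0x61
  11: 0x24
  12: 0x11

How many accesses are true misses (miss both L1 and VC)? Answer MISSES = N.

MISSES = 5

  [0] addr=0x14 blk=5 s=1: MISS | VC []
  [1] addr=0x11 blk=4 s=0: MISS | VC []
  [2] addr=0x13 blk=4 s=0: L1-HIT | VC []
  [3] addr=0x10 blk=4 s=0: L1-HIT | VC []
  [4] addr=0x63 blk=24 s=0: MISS | VC [4]
  [5] addr=0x27 blk=9 s=1: MISS | VC [4, 5]
  [6] addr=0x21 blk=8 s=0: MISS | VC [4, 5, 24]
  [7] addr=0x12 blk=4 s=0: VC-HIT | VC [8, 5, 24]
  [8] addr=0x12 blk=4 s=0: L1-HIT | VC [8, 5, 24]
  [9] addr=0x23 blk=8 s=0: VC-HIT | VC [4, 5, 24]
  [10] addr=0x61 blk=24 s=0: VC-HIT | VC [4, 5, 8]
  [11] addr=0x24 blk=9 s=1: L1-HIT | VC [4, 5, 8]
  [12] addr=0x11 blk=4 s=0: VC-HIT | VC [24, 5, 8]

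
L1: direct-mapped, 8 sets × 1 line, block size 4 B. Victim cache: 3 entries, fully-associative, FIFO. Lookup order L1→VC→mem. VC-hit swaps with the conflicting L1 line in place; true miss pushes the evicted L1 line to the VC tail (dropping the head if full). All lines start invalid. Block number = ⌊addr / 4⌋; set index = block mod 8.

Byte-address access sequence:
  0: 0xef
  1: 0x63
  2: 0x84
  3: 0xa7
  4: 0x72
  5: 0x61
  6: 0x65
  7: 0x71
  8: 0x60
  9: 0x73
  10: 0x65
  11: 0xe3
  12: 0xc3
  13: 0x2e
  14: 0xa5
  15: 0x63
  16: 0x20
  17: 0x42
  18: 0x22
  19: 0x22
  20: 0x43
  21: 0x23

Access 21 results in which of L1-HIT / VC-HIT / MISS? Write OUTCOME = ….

OUTCOME = VC-HIT

0: 0xef (blk 59, set 3) → MISS  vc=[]
1: 0x63 (blk 24, set 0) → MISS  vc=[]
2: 0x84 (blk 33, set 1) → MISS  vc=[]
3: 0xa7 (blk 41, set 1) → MISS  vc=[33]
4: 0x72 (blk 28, set 4) → MISS  vc=[33]
5: 0x61 (blk 24, set 0) → L1-HIT  vc=[33]
6: 0x65 (blk 25, set 1) → MISS  vc=[33, 41]
7: 0x71 (blk 28, set 4) → L1-HIT  vc=[33, 41]
8: 0x60 (blk 24, set 0) → L1-HIT  vc=[33, 41]
9: 0x73 (blk 28, set 4) → L1-HIT  vc=[33, 41]
10: 0x65 (blk 25, set 1) → L1-HIT  vc=[33, 41]
11: 0xe3 (blk 56, set 0) → MISS  vc=[33, 41, 24]
12: 0xc3 (blk 48, set 0) → MISS  vc=[41, 24, 56]
13: 0x2e (blk 11, set 3) → MISS  vc=[24, 56, 59]
14: 0xa5 (blk 41, set 1) → MISS  vc=[56, 59, 25]
15: 0x63 (blk 24, set 0) → MISS  vc=[59, 25, 48]
16: 0x20 (blk 8, set 0) → MISS  vc=[25, 48, 24]
17: 0x42 (blk 16, set 0) → MISS  vc=[48, 24, 8]
18: 0x22 (blk 8, set 0) → VC-HIT  vc=[48, 24, 16]
19: 0x22 (blk 8, set 0) → L1-HIT  vc=[48, 24, 16]
20: 0x43 (blk 16, set 0) → VC-HIT  vc=[48, 24, 8]
21: 0x23 (blk 8, set 0) → VC-HIT  vc=[48, 24, 16]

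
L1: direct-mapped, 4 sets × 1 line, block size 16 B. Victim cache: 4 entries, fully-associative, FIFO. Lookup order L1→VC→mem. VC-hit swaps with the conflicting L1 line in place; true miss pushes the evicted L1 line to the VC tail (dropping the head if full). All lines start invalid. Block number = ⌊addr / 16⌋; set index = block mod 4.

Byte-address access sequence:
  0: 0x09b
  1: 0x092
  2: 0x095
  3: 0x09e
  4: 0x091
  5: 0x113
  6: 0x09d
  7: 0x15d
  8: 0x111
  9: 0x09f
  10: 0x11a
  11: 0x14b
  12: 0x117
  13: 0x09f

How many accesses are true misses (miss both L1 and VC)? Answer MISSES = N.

#0 0x9b→b9/s1 MISS; vc=[]
#1 0x92→b9/s1 L1-HIT; vc=[]
#2 0x95→b9/s1 L1-HIT; vc=[]
#3 0x9e→b9/s1 L1-HIT; vc=[]
#4 0x91→b9/s1 L1-HIT; vc=[]
#5 0x113→b17/s1 MISS; vc=[9]
#6 0x9d→b9/s1 VC-HIT; vc=[17]
#7 0x15d→b21/s1 MISS; vc=[17,9]
#8 0x111→b17/s1 VC-HIT; vc=[21,9]
#9 0x9f→b9/s1 VC-HIT; vc=[21,17]
#10 0x11a→b17/s1 VC-HIT; vc=[21,9]
#11 0x14b→b20/s0 MISS; vc=[21,9]
#12 0x117→b17/s1 L1-HIT; vc=[21,9]
#13 0x9f→b9/s1 VC-HIT; vc=[21,17]

MISSES = 4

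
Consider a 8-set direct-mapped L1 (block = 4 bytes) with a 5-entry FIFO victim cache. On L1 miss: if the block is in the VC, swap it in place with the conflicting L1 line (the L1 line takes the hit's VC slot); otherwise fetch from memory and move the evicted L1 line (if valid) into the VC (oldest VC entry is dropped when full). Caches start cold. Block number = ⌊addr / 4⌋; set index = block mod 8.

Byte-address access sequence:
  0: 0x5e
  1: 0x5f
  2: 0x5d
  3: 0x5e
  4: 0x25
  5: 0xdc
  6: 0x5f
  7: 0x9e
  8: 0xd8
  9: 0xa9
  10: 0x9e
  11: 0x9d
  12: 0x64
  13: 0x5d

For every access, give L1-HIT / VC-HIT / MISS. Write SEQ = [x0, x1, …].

SEQ = [MISS, L1-HIT, L1-HIT, L1-HIT, MISS, MISS, VC-HIT, MISS, MISS, MISS, L1-HIT, L1-HIT, MISS, VC-HIT]

0: 0x5e (blk 23, set 7) → MISS  vc=[]
1: 0x5f (blk 23, set 7) → L1-HIT  vc=[]
2: 0x5d (blk 23, set 7) → L1-HIT  vc=[]
3: 0x5e (blk 23, set 7) → L1-HIT  vc=[]
4: 0x25 (blk 9, set 1) → MISS  vc=[]
5: 0xdc (blk 55, set 7) → MISS  vc=[23]
6: 0x5f (blk 23, set 7) → VC-HIT  vc=[55]
7: 0x9e (blk 39, set 7) → MISS  vc=[55, 23]
8: 0xd8 (blk 54, set 6) → MISS  vc=[55, 23]
9: 0xa9 (blk 42, set 2) → MISS  vc=[55, 23]
10: 0x9e (blk 39, set 7) → L1-HIT  vc=[55, 23]
11: 0x9d (blk 39, set 7) → L1-HIT  vc=[55, 23]
12: 0x64 (blk 25, set 1) → MISS  vc=[55, 23, 9]
13: 0x5d (blk 23, set 7) → VC-HIT  vc=[55, 39, 9]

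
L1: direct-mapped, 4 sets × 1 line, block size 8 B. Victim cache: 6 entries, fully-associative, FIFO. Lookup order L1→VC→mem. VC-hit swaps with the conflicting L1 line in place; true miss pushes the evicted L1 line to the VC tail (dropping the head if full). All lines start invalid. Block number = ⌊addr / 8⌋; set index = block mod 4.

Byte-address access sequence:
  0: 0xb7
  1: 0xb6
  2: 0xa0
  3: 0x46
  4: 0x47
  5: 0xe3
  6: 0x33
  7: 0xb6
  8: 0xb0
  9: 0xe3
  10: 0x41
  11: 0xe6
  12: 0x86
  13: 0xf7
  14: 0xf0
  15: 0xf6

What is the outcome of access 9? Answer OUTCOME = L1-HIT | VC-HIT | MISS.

  [0] addr=0xb7 blk=22 s=2: MISS | VC []
  [1] addr=0xb6 blk=22 s=2: L1-HIT | VC []
  [2] addr=0xa0 blk=20 s=0: MISS | VC []
  [3] addr=0x46 blk=8 s=0: MISS | VC [20]
  [4] addr=0x47 blk=8 s=0: L1-HIT | VC [20]
  [5] addr=0xe3 blk=28 s=0: MISS | VC [20, 8]
  [6] addr=0x33 blk=6 s=2: MISS | VC [20, 8, 22]
  [7] addr=0xb6 blk=22 s=2: VC-HIT | VC [20, 8, 6]
  [8] addr=0xb0 blk=22 s=2: L1-HIT | VC [20, 8, 6]
  [9] addr=0xe3 blk=28 s=0: L1-HIT | VC [20, 8, 6]
  [10] addr=0x41 blk=8 s=0: VC-HIT | VC [20, 28, 6]
  [11] addr=0xe6 blk=28 s=0: VC-HIT | VC [20, 8, 6]
  [12] addr=0x86 blk=16 s=0: MISS | VC [20, 8, 6, 28]
  [13] addr=0xf7 blk=30 s=2: MISS | VC [20, 8, 6, 28, 22]
  [14] addr=0xf0 blk=30 s=2: L1-HIT | VC [20, 8, 6, 28, 22]
  [15] addr=0xf6 blk=30 s=2: L1-HIT | VC [20, 8, 6, 28, 22]

OUTCOME = L1-HIT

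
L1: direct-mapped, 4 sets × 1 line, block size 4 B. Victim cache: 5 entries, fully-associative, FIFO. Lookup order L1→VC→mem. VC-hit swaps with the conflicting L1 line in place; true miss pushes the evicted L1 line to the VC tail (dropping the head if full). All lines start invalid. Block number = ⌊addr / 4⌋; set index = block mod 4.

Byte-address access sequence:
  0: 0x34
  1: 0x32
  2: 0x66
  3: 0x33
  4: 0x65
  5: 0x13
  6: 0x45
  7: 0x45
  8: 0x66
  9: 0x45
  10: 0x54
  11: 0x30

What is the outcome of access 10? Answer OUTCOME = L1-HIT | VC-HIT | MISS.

0: 0x34 (blk 13, set 1) → MISS  vc=[]
1: 0x32 (blk 12, set 0) → MISS  vc=[]
2: 0x66 (blk 25, set 1) → MISS  vc=[13]
3: 0x33 (blk 12, set 0) → L1-HIT  vc=[13]
4: 0x65 (blk 25, set 1) → L1-HIT  vc=[13]
5: 0x13 (blk 4, set 0) → MISS  vc=[13, 12]
6: 0x45 (blk 17, set 1) → MISS  vc=[13, 12, 25]
7: 0x45 (blk 17, set 1) → L1-HIT  vc=[13, 12, 25]
8: 0x66 (blk 25, set 1) → VC-HIT  vc=[13, 12, 17]
9: 0x45 (blk 17, set 1) → VC-HIT  vc=[13, 12, 25]
10: 0x54 (blk 21, set 1) → MISS  vc=[13, 12, 25, 17]
11: 0x30 (blk 12, set 0) → VC-HIT  vc=[13, 4, 25, 17]

OUTCOME = MISS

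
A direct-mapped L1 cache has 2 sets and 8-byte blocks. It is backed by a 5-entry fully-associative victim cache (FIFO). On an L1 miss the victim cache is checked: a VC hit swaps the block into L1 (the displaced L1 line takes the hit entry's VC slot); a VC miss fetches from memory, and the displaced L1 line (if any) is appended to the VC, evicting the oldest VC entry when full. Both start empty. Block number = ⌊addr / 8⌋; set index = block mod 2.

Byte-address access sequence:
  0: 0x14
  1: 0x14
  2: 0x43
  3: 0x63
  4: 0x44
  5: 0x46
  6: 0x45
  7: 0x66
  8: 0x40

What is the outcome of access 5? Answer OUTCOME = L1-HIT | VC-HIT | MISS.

OUTCOME = L1-HIT

#0 0x14→b2/s0 MISS; vc=[]
#1 0x14→b2/s0 L1-HIT; vc=[]
#2 0x43→b8/s0 MISS; vc=[2]
#3 0x63→b12/s0 MISS; vc=[2,8]
#4 0x44→b8/s0 VC-HIT; vc=[2,12]
#5 0x46→b8/s0 L1-HIT; vc=[2,12]
#6 0x45→b8/s0 L1-HIT; vc=[2,12]
#7 0x66→b12/s0 VC-HIT; vc=[2,8]
#8 0x40→b8/s0 VC-HIT; vc=[2,12]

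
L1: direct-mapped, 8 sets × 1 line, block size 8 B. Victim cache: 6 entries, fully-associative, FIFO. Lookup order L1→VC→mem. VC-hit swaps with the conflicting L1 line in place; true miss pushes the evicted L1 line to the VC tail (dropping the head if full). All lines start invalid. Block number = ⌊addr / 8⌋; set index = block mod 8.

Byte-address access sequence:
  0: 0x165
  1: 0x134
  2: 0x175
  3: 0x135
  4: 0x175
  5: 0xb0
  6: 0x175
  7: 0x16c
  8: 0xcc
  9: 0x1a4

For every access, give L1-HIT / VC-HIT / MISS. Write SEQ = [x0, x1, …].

#0 0x165→b44/s4 MISS; vc=[]
#1 0x134→b38/s6 MISS; vc=[]
#2 0x175→b46/s6 MISS; vc=[38]
#3 0x135→b38/s6 VC-HIT; vc=[46]
#4 0x175→b46/s6 VC-HIT; vc=[38]
#5 0xb0→b22/s6 MISS; vc=[38,46]
#6 0x175→b46/s6 VC-HIT; vc=[38,22]
#7 0x16c→b45/s5 MISS; vc=[38,22]
#8 0xcc→b25/s1 MISS; vc=[38,22]
#9 0x1a4→b52/s4 MISS; vc=[38,22,44]

SEQ = [MISS, MISS, MISS, VC-HIT, VC-HIT, MISS, VC-HIT, MISS, MISS, MISS]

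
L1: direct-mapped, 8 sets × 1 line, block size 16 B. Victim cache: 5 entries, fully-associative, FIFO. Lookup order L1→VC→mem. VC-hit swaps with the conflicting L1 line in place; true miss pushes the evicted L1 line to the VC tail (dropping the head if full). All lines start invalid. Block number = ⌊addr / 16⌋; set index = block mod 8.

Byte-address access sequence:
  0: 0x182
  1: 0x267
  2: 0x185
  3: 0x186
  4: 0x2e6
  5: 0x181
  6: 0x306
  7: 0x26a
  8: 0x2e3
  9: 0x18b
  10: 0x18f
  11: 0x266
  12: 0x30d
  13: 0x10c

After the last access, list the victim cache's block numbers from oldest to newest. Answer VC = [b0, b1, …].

VC = [46, 24, 48]

#0 0x182→b24/s0 MISS; vc=[]
#1 0x267→b38/s6 MISS; vc=[]
#2 0x185→b24/s0 L1-HIT; vc=[]
#3 0x186→b24/s0 L1-HIT; vc=[]
#4 0x2e6→b46/s6 MISS; vc=[38]
#5 0x181→b24/s0 L1-HIT; vc=[38]
#6 0x306→b48/s0 MISS; vc=[38,24]
#7 0x26a→b38/s6 VC-HIT; vc=[46,24]
#8 0x2e3→b46/s6 VC-HIT; vc=[38,24]
#9 0x18b→b24/s0 VC-HIT; vc=[38,48]
#10 0x18f→b24/s0 L1-HIT; vc=[38,48]
#11 0x266→b38/s6 VC-HIT; vc=[46,48]
#12 0x30d→b48/s0 VC-HIT; vc=[46,24]
#13 0x10c→b16/s0 MISS; vc=[46,24,48]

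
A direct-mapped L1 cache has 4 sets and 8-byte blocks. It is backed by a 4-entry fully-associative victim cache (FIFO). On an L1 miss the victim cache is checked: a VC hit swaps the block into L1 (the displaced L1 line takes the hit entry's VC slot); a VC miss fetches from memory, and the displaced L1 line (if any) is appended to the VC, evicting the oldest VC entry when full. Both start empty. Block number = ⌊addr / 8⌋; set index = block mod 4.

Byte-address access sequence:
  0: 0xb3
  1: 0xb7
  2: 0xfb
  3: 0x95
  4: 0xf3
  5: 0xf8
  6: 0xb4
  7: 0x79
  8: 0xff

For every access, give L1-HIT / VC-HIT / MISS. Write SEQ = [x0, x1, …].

  [0] addr=0xb3 blk=22 s=2: MISS | VC []
  [1] addr=0xb7 blk=22 s=2: L1-HIT | VC []
  [2] addr=0xfb blk=31 s=3: MISS | VC []
  [3] addr=0x95 blk=18 s=2: MISS | VC [22]
  [4] addr=0xf3 blk=30 s=2: MISS | VC [22, 18]
  [5] addr=0xf8 blk=31 s=3: L1-HIT | VC [22, 18]
  [6] addr=0xb4 blk=22 s=2: VC-HIT | VC [30, 18]
  [7] addr=0x79 blk=15 s=3: MISS | VC [30, 18, 31]
  [8] addr=0xff blk=31 s=3: VC-HIT | VC [30, 18, 15]

SEQ = [MISS, L1-HIT, MISS, MISS, MISS, L1-HIT, VC-HIT, MISS, VC-HIT]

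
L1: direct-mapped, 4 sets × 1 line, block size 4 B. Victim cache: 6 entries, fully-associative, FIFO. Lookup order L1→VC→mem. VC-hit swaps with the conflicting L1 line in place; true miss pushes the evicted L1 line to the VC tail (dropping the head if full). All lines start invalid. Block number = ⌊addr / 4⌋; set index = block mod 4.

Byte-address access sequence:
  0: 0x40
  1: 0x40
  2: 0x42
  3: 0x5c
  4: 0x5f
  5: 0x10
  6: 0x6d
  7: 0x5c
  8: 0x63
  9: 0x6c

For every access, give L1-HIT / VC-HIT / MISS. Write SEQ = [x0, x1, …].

SEQ = [MISS, L1-HIT, L1-HIT, MISS, L1-HIT, MISS, MISS, VC-HIT, MISS, VC-HIT]

#0 0x40→b16/s0 MISS; vc=[]
#1 0x40→b16/s0 L1-HIT; vc=[]
#2 0x42→b16/s0 L1-HIT; vc=[]
#3 0x5c→b23/s3 MISS; vc=[]
#4 0x5f→b23/s3 L1-HIT; vc=[]
#5 0x10→b4/s0 MISS; vc=[16]
#6 0x6d→b27/s3 MISS; vc=[16,23]
#7 0x5c→b23/s3 VC-HIT; vc=[16,27]
#8 0x63→b24/s0 MISS; vc=[16,27,4]
#9 0x6c→b27/s3 VC-HIT; vc=[16,23,4]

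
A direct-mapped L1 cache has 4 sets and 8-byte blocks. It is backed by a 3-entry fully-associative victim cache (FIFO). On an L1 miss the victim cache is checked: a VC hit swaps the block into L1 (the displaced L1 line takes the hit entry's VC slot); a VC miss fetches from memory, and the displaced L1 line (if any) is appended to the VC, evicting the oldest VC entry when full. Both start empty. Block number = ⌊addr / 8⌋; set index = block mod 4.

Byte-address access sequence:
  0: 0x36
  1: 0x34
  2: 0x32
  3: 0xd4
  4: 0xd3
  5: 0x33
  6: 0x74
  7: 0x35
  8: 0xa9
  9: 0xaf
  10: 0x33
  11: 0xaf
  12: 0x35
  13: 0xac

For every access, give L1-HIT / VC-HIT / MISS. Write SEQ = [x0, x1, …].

SEQ = [MISS, L1-HIT, L1-HIT, MISS, L1-HIT, VC-HIT, MISS, VC-HIT, MISS, L1-HIT, L1-HIT, L1-HIT, L1-HIT, L1-HIT]

  [0] addr=0x36 blk=6 s=2: MISS | VC []
  [1] addr=0x34 blk=6 s=2: L1-HIT | VC []
  [2] addr=0x32 blk=6 s=2: L1-HIT | VC []
  [3] addr=0xd4 blk=26 s=2: MISS | VC [6]
  [4] addr=0xd3 blk=26 s=2: L1-HIT | VC [6]
  [5] addr=0x33 blk=6 s=2: VC-HIT | VC [26]
  [6] addr=0x74 blk=14 s=2: MISS | VC [26, 6]
  [7] addr=0x35 blk=6 s=2: VC-HIT | VC [26, 14]
  [8] addr=0xa9 blk=21 s=1: MISS | VC [26, 14]
  [9] addr=0xaf blk=21 s=1: L1-HIT | VC [26, 14]
  [10] addr=0x33 blk=6 s=2: L1-HIT | VC [26, 14]
  [11] addr=0xaf blk=21 s=1: L1-HIT | VC [26, 14]
  [12] addr=0x35 blk=6 s=2: L1-HIT | VC [26, 14]
  [13] addr=0xac blk=21 s=1: L1-HIT | VC [26, 14]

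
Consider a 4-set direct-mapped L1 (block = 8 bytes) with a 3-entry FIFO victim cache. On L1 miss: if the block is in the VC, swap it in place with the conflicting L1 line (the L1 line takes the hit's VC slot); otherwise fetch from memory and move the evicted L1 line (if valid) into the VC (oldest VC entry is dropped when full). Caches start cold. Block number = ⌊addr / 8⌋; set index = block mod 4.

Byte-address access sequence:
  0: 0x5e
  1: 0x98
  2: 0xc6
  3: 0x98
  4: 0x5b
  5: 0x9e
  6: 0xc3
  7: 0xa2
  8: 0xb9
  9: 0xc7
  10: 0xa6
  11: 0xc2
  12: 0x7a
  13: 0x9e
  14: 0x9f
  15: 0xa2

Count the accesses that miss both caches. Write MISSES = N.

#0 0x5e→b11/s3 MISS; vc=[]
#1 0x98→b19/s3 MISS; vc=[11]
#2 0xc6→b24/s0 MISS; vc=[11]
#3 0x98→b19/s3 L1-HIT; vc=[11]
#4 0x5b→b11/s3 VC-HIT; vc=[19]
#5 0x9e→b19/s3 VC-HIT; vc=[11]
#6 0xc3→b24/s0 L1-HIT; vc=[11]
#7 0xa2→b20/s0 MISS; vc=[11,24]
#8 0xb9→b23/s3 MISS; vc=[11,24,19]
#9 0xc7→b24/s0 VC-HIT; vc=[11,20,19]
#10 0xa6→b20/s0 VC-HIT; vc=[11,24,19]
#11 0xc2→b24/s0 VC-HIT; vc=[11,20,19]
#12 0x7a→b15/s3 MISS; vc=[20,19,23]
#13 0x9e→b19/s3 VC-HIT; vc=[20,15,23]
#14 0x9f→b19/s3 L1-HIT; vc=[20,15,23]
#15 0xa2→b20/s0 VC-HIT; vc=[24,15,23]

MISSES = 6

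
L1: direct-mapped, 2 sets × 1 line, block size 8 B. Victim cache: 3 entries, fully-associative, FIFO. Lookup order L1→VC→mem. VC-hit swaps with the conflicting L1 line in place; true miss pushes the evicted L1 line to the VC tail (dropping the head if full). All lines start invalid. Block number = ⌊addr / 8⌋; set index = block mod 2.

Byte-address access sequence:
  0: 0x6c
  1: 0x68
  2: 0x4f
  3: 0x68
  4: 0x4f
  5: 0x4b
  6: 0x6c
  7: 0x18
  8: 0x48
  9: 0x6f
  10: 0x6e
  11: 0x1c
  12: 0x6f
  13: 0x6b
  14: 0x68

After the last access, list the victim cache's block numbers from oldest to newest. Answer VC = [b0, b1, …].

VC = [3, 9]

#0 0x6c→b13/s1 MISS; vc=[]
#1 0x68→b13/s1 L1-HIT; vc=[]
#2 0x4f→b9/s1 MISS; vc=[13]
#3 0x68→b13/s1 VC-HIT; vc=[9]
#4 0x4f→b9/s1 VC-HIT; vc=[13]
#5 0x4b→b9/s1 L1-HIT; vc=[13]
#6 0x6c→b13/s1 VC-HIT; vc=[9]
#7 0x18→b3/s1 MISS; vc=[9,13]
#8 0x48→b9/s1 VC-HIT; vc=[3,13]
#9 0x6f→b13/s1 VC-HIT; vc=[3,9]
#10 0x6e→b13/s1 L1-HIT; vc=[3,9]
#11 0x1c→b3/s1 VC-HIT; vc=[13,9]
#12 0x6f→b13/s1 VC-HIT; vc=[3,9]
#13 0x6b→b13/s1 L1-HIT; vc=[3,9]
#14 0x68→b13/s1 L1-HIT; vc=[3,9]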